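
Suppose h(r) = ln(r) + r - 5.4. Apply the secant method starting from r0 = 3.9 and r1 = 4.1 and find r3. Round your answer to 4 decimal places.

4.0110

h(3.9) = -0.139023, h(4.1) = 0.110987
r2 = 4.100000 − 0.110987·(4.100000 − 3.900000) / (0.110987 − (-0.139023)) = 4.100000 − (0.022197)/(0.250010) = 4.011214
h(4.011214) = 0.000308
r3 = 4.011214 − 0.000308·(4.011214 − 4.100000) / (0.000308 − 0.110987) = 4.011214 − (-0.000027)/(-0.110679) = 4.010967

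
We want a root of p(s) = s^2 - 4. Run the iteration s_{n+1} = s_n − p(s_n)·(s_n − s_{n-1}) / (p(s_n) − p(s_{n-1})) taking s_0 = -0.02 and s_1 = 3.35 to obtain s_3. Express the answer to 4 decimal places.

p(-0.02) = -3.999600, p(3.35) = 7.222500
s_2 = 3.350000 − 7.222500·(3.350000 − (-0.020000)) / (7.222500 − (-3.999600)) = 3.350000 − (24.339825)/(11.222100) = 1.181081
p(1.181081) = -2.605047
s_3 = 1.181081 − (-2.605047)·(1.181081 − 3.350000) / (-2.605047 − 7.222500) = 1.181081 − (5.650137)/(-9.827547) = 1.756010

1.7560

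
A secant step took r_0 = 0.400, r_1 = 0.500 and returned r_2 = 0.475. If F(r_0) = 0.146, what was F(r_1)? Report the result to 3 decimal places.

-0.049

The secant line through (0.400, 0.146) and (0.500, F(r_1)) crosses zero at r_2 = 0.475.
So (0.400, 0.146), (0.500, F(r_1)), (0.475, 0) are collinear:
F(r_1) = 0.146 · (0.500 − 0.475) / (0.400 − 0.475) = 0.146 · (0.02500)/(-0.07500) = -0.04867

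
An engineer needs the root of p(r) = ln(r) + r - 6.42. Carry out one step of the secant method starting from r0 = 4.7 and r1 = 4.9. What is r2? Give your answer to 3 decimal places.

p(4.7) = -0.17244, p(4.9) = 0.06924
r2 = 4.90000 − 0.06924·(4.90000 − 4.70000) / (0.06924 − (-0.17244)) = 4.90000 − (0.01385)/(0.24167) = 4.84270

4.843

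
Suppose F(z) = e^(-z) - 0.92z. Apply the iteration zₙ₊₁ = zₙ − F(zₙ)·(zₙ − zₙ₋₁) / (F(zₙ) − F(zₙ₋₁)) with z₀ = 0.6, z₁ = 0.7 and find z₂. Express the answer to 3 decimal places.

0.598

F(0.6) = -0.00319, F(0.7) = -0.14741
z₂ = 0.70000 − (-0.14741)·(0.70000 − 0.60000) / (-0.14741 − (-0.00319)) = 0.70000 − (-0.01474)/(-0.14423) = 0.59779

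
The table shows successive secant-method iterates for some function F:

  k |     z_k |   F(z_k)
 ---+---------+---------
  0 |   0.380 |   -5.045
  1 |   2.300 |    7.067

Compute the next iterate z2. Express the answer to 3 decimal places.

1.180

z2 = 2.300 − 7.067·(2.300 − 0.380) / (7.067 − (-5.045))
   = 2.300 − (13.56864)/(12.11200) = 1.17974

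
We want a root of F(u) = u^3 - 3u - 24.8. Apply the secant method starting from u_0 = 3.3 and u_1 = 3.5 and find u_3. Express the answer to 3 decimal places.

3.258

F(3.3) = 1.23700, F(3.5) = 7.57500
u_2 = 3.50000 − 7.57500·(3.50000 − 3.30000) / (7.57500 − 1.23700) = 3.50000 − (1.51500)/(6.33800) = 3.26097
F(3.26097) = 0.09387
u_3 = 3.26097 − 0.09387·(3.26097 − 3.50000) / (0.09387 − 7.57500) = 3.26097 − (-0.02244)/(-7.48113) = 3.25797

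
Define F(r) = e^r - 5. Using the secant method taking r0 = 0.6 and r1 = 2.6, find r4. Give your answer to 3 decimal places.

1.662

F(0.6) = -3.17788, F(2.6) = 8.46374
r2 = 2.60000 − 8.46374·(2.60000 − 0.60000) / (8.46374 − (-3.17788)) = 2.60000 − (16.92748)/(11.64162) = 1.14595
F(1.14595) = -1.85457
r3 = 1.14595 − (-1.85457)·(1.14595 − 2.60000) / (-1.85457 − 8.46374) = 1.14595 − (2.69663)/(-10.31830) = 1.40730
F(1.40730) = -0.91511
r4 = 1.40730 − (-0.91511)·(1.40730 − 1.14595) / (-0.91511 − (-1.85457)) = 1.40730 − (-0.23916)/(0.93946) = 1.66186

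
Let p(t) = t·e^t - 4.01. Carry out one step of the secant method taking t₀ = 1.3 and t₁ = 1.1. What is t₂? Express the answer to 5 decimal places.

p(1.3) = 0.7600857, p(1.1) = -0.7054174
t₂ = 1.1000000 − (-0.7054174)·(1.1000000 − 1.3000000) / (-0.7054174 − 0.7600857) = 1.1000000 − (0.1410835)/(-1.4655030) = 1.1962697

1.19627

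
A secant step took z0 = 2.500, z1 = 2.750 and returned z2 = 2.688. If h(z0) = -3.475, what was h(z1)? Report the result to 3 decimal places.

The secant line through (2.500, -3.475) and (2.750, h(z1)) crosses zero at z2 = 2.688.
So (2.500, -3.475), (2.750, h(z1)), (2.688, 0) are collinear:
h(z1) = -3.475 · (2.750 − 2.688) / (2.500 − 2.688) = -3.475 · (0.06200)/(-0.18800) = 1.14601

1.146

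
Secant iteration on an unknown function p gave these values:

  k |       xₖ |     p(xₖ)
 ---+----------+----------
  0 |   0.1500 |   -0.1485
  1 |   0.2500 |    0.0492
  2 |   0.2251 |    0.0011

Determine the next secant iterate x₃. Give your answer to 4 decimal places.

0.2245

x₃ = 0.2251 − 0.0011·(0.2251 − 0.2500) / (0.0011 − 0.0492)
   = 0.2251 − (-0.000027)/(-0.048100) = 0.224531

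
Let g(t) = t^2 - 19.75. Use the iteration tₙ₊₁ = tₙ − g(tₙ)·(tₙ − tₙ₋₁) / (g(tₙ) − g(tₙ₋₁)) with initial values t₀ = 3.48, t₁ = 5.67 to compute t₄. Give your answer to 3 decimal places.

4.444

g(3.48) = -7.63960, g(5.67) = 12.39890
t₂ = 5.67000 − 12.39890·(5.67000 − 3.48000) / (12.39890 − (-7.63960)) = 5.67000 − (27.15359)/(20.03850) = 4.31493
g(4.31493) = -1.13139
t₃ = 4.31493 − (-1.13139)·(4.31493 − 5.67000) / (-1.13139 − 12.39890) = 4.31493 − (1.53311)/(-13.53029) = 4.42824
g(4.42824) = -0.14070
t₄ = 4.42824 − (-0.14070)·(4.42824 − 4.31493) / (-0.14070 − (-1.13139)) = 4.42824 − (-0.01594)/(0.99068) = 4.44433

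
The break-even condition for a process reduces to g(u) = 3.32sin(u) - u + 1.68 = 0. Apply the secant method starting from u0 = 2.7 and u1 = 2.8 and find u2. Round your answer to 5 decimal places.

g(2.7) = 0.3989012, g(2.8) = -0.0078393
u2 = 2.8000000 − (-0.0078393)·(2.8000000 − 2.7000000) / (-0.0078393 − 0.3989012) = 2.8000000 − (-0.0007839)/(-0.4067405) = 2.7980726

2.79807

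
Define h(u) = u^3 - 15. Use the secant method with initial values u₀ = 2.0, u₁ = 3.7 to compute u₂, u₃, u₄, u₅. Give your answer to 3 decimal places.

2.279, 2.395, 2.472, 2.466

h(2.0) = -7.00000, h(3.7) = 35.65300
u₂ = 3.70000 − 35.65300·(3.70000 − 2.00000) / (35.65300 − (-7.00000)) = 3.70000 − (60.61010)/(42.65300) = 2.27900
h(2.27900) = -3.16330
u₃ = 2.27900 − (-3.16330)·(2.27900 − 3.70000) / (-3.16330 − 35.65300) = 2.27900 − (4.49507)/(-38.81630) = 2.39480
h(2.39480) = -1.26567
u₄ = 2.39480 − (-1.26567)·(2.39480 − 2.27900) / (-1.26567 − (-3.16330)) = 2.39480 − (-0.14657)/(1.89763) = 2.47204
h(2.47204) = 0.10655
u₅ = 2.47204 − 0.10655·(2.47204 − 2.39480) / (0.10655 − (-1.26567)) = 2.47204 − (0.00823)/(1.37222) = 2.46604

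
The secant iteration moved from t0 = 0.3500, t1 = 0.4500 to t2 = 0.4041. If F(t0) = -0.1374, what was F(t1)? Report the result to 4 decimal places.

The secant line through (0.3500, -0.1374) and (0.4500, F(t1)) crosses zero at t2 = 0.4041.
So (0.3500, -0.1374), (0.4500, F(t1)), (0.4041, 0) are collinear:
F(t1) = -0.1374 · (0.4500 − 0.4041) / (0.3500 − 0.4041) = -0.1374 · (0.045900)/(-0.054100) = 0.116574

0.1166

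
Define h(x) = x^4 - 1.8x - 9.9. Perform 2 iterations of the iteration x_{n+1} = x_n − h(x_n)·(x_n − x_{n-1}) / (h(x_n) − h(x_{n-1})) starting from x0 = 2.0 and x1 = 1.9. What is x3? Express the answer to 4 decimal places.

1.9111

h(2.0) = 2.500000, h(1.9) = -0.287900
x2 = 1.900000 − (-0.287900)·(1.900000 − 2.000000) / (-0.287900 − 2.500000) = 1.900000 − (0.028790)/(-2.787900) = 1.910327
h(1.910327) = -0.020845
x3 = 1.910327 − (-0.020845)·(1.910327 − 1.900000) / (-0.020845 − (-0.287900)) = 1.910327 − (-0.000215)/(0.267055) = 1.911133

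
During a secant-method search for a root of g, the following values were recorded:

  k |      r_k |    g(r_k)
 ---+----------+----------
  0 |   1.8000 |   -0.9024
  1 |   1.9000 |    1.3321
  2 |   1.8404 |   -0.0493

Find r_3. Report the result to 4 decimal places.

1.8425

r_3 = 1.8404 − (-0.0493)·(1.8404 − 1.9000) / (-0.0493 − 1.3321)
   = 1.8404 − (0.002938)/(-1.381400) = 1.842527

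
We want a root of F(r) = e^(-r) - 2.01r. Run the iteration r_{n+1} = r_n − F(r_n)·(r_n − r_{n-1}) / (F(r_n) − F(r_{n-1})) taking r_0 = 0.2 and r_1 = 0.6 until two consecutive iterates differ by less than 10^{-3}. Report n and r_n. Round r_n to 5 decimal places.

F(0.2) = 0.4167308, F(0.6) = -0.6571884
r_2 = 0.6000000 − (-0.6571884)·(0.4000000)/(-1.0739191) = 0.3552187;  |Δ| = 0.2447813
F(0.3552187) = -0.0129694
r_3 = 0.3552187 − (-0.0129694)·(-0.2447813)/(0.6442190) = 0.3502907;  |Δ| = 0.0049279
F(0.3502907) = 0.0003988
r_4 = 0.3502907 − 0.0003988·(-0.0049279)/(0.0133683) = 0.3504378;  |Δ| = 0.0001470
|r_4 − r_3| = 0.0001470 < 10^{-3}

n = 4, r_n = 0.35044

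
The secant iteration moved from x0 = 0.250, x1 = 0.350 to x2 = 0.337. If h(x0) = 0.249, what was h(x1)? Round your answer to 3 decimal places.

The secant line through (0.250, 0.249) and (0.350, h(x1)) crosses zero at x2 = 0.337.
So (0.250, 0.249), (0.350, h(x1)), (0.337, 0) are collinear:
h(x1) = 0.249 · (0.350 − 0.337) / (0.250 − 0.337) = 0.249 · (0.01300)/(-0.08700) = -0.03721

-0.037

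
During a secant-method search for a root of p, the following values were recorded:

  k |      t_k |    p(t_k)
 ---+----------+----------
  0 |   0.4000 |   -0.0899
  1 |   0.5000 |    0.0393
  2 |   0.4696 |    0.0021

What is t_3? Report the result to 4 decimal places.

0.4679

t_3 = 0.4696 − 0.0021·(0.4696 − 0.5000) / (0.0021 − 0.0393)
   = 0.4696 − (-0.000064)/(-0.037200) = 0.467884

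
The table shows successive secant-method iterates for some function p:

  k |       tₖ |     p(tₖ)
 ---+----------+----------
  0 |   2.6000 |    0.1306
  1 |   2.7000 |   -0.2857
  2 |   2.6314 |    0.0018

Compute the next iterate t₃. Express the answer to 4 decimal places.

2.6318

t₃ = 2.6314 − 0.0018·(2.6314 − 2.7000) / (0.0018 − (-0.2857))
   = 2.6314 − (-0.000123)/(0.287500) = 2.631829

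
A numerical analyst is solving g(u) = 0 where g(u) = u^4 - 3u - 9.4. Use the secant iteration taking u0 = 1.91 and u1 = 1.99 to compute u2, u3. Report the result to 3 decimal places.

g(1.91) = -1.82137, g(1.99) = 0.31239
u2 = 1.99000 − 0.31239·(1.99000 − 1.91000) / (0.31239 − (-1.82137)) = 1.99000 − (0.02499)/(2.13376) = 1.97829
g(1.97829) = -0.01843
u3 = 1.97829 − (-0.01843)·(1.97829 − 1.99000) / (-0.01843 − 0.31239) = 1.97829 − (0.00022)/(-0.33082) = 1.97894

1.978, 1.979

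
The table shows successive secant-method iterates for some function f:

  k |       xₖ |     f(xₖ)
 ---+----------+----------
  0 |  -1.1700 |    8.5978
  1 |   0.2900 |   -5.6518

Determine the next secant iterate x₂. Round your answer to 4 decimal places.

-0.2891

x₂ = 0.2900 − (-5.6518)·(0.2900 − (-1.1700)) / (-5.6518 − 8.5978)
   = 0.2900 − (-8.251628)/(-14.249600) = -0.289078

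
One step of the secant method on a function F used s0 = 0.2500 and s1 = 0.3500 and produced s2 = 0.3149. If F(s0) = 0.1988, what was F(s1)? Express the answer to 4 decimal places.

The secant line through (0.2500, 0.1988) and (0.3500, F(s1)) crosses zero at s2 = 0.3149.
So (0.2500, 0.1988), (0.3500, F(s1)), (0.3149, 0) are collinear:
F(s1) = 0.1988 · (0.3500 − 0.3149) / (0.2500 − 0.3149) = 0.1988 · (0.035100)/(-0.064900) = -0.107517

-0.1075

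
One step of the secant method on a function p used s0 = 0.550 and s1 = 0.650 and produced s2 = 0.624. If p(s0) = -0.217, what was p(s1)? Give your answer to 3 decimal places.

0.076

The secant line through (0.550, -0.217) and (0.650, p(s1)) crosses zero at s2 = 0.624.
So (0.550, -0.217), (0.650, p(s1)), (0.624, 0) are collinear:
p(s1) = -0.217 · (0.650 − 0.624) / (0.550 − 0.624) = -0.217 · (0.02600)/(-0.07400) = 0.07624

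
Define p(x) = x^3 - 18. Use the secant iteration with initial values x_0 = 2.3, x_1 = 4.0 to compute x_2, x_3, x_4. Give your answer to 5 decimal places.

p(2.3) = -5.8330000, p(4.0) = 46.0000000
x_2 = 4.0000000 − 46.0000000·(4.0000000 − 2.3000000) / (46.0000000 − (-5.8330000)) = 4.0000000 − (78.2000000)/(51.8330000) = 2.4913086
p(2.4913086) = -2.5373974
x_3 = 2.4913086 − (-2.5373974)·(2.4913086 − 4.0000000) / (-2.5373974 − 46.0000000) = 2.4913086 − (3.8281495)/(-48.5373974) = 2.5701787
p(2.5701787) = -1.0218653
x_4 = 2.5701787 − (-1.0218653)·(2.5701787 − 2.4913086) / (-1.0218653 − (-2.5373974)) = 2.5701787 − (-0.0805946)/(1.5155321) = 2.6233578

2.49131, 2.57018, 2.62336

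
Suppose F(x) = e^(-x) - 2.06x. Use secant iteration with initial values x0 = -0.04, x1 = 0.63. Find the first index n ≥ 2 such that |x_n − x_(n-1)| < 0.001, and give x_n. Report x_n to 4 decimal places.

n = 4, x_n = 0.3441

F(-0.04) = 1.123211, F(0.63) = -0.765208
x2 = 0.630000 − (-0.765208)·(0.670000)/(-1.888419) = 0.358509;  |Δ| = 0.271491
F(0.358509) = -0.039810
x3 = 0.358509 − (-0.039810)·(-0.271491)/(0.725398) = 0.343609;  |Δ| = 0.014900
F(0.343609) = 0.001371
x4 = 0.343609 − 0.001371·(-0.014900)/(0.041182) = 0.344105;  |Δ| = 0.000496
|x4 − x3| = 0.000496 < 0.001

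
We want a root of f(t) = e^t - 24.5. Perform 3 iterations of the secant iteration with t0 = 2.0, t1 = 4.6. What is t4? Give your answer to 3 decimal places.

3.378

f(2.0) = -17.11094, f(4.6) = 74.98432
t2 = 4.60000 − 74.98432·(4.60000 − 2.00000) / (74.98432 − (-17.11094)) = 4.60000 − (194.95922)/(92.09526) = 2.48307
f(2.48307) = -12.52202
t3 = 2.48307 − (-12.52202)·(2.48307 − 4.60000) / (-12.52202 − 74.98432) = 2.48307 − (26.50824)/(-87.50634) = 2.78600
f(2.78600) = -8.28398
t4 = 2.78600 − (-8.28398)·(2.78600 − 2.48307) / (-8.28398 − (-12.52202)) = 2.78600 − (-2.50946)/(4.23804) = 3.37813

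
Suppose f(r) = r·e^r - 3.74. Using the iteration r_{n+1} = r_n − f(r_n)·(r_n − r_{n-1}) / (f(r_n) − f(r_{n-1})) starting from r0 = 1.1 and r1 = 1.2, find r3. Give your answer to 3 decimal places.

1.166

f(1.1) = -0.43542, f(1.2) = 0.24414
r2 = 1.20000 − 0.24414·(1.20000 − 1.10000) / (0.24414 − (-0.43542)) = 1.20000 − (0.02441)/(0.67956) = 1.16407
f(1.16407) = -0.01153
r3 = 1.16407 − (-0.01153)·(1.16407 − 1.20000) / (-0.01153 − 0.24414) = 1.16407 − (0.00041)/(-0.25567) = 1.16569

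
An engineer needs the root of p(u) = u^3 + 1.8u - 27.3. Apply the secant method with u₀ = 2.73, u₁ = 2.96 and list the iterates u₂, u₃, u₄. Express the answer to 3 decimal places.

2.808, 2.812, 2.812

p(2.73) = -2.03958, p(2.96) = 3.96234
u₂ = 2.96000 − 3.96234·(2.96000 − 2.73000) / (3.96234 − (-2.03958)) = 2.96000 − (0.91134)/(6.00192) = 2.80816
p(2.80816) = -0.10085
u₃ = 2.80816 − (-0.10085)·(2.80816 − 2.96000) / (-0.10085 − 3.96234) = 2.80816 − (0.01531)/(-4.06319) = 2.81193
p(2.81193) = -0.00479
u₄ = 2.81193 − (-0.00479)·(2.81193 − 2.80816) / (-0.00479 − (-0.10085)) = 2.81193 − (-0.00002)/(0.09607) = 2.81212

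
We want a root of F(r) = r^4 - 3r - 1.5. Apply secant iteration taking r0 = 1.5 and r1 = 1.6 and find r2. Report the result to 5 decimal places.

1.57871

F(1.5) = -0.9375000, F(1.6) = 0.2536000
r2 = 1.6000000 − 0.2536000·(1.6000000 − 1.5000000) / (0.2536000 − (-0.9375000)) = 1.6000000 − (0.0253600)/(1.1911000) = 1.5787088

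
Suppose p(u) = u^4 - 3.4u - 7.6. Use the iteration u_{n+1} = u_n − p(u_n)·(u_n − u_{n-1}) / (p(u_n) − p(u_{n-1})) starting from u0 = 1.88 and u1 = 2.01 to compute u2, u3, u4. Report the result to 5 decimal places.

1.93755, 1.94100, 1.94121

p(1.88) = -1.5000166, p(2.01) = 1.8884080
u2 = 2.0100000 − 1.8884080·(2.0100000 − 1.8800000) / (1.8884080 − (-1.5000166)) = 2.0100000 − (0.2454930)/(3.3884246) = 1.9375495
p(1.9375495) = -0.0944159
u3 = 1.9375495 − (-0.0944159)·(1.9375495 − 2.0100000) / (-0.0944159 − 1.8884080) = 1.9375495 − (0.0068405)/(-1.9828239) = 1.9409994
p(1.9409994) = -0.0055032
u4 = 1.9409994 − (-0.0055032)·(1.9409994 − 1.9375495) / (-0.0055032 − (-0.0944159)) = 1.9409994 − (-0.0000190)/(0.0889127) = 1.9412129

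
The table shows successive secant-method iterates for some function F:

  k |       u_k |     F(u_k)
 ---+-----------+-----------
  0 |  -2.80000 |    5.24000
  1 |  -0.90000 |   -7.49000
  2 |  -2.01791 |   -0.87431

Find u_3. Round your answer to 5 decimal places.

-2.16565

u_3 = -2.01791 − (-0.87431)·(-2.01791 − (-0.90000)) / (-0.87431 − (-7.49000))
   = -2.01791 − (0.9773999)/(6.6156900) = -2.1656497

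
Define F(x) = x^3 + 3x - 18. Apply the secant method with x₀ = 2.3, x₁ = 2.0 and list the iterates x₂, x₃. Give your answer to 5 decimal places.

F(2.3) = 1.0670000, F(2.0) = -4.0000000
x₂ = 2.0000000 − (-4.0000000)·(2.0000000 − 2.3000000) / (-4.0000000 − 1.0670000) = 2.0000000 − (1.2000000)/(-5.0670000) = 2.2368265
F(2.2368265) = -0.0977985
x₃ = 2.2368265 − (-0.0977985)·(2.2368265 − 2.0000000) / (-0.0977985 − (-4.0000000)) = 2.2368265 − (-0.0231613)/(3.9022015) = 2.2427620

2.23683, 2.24276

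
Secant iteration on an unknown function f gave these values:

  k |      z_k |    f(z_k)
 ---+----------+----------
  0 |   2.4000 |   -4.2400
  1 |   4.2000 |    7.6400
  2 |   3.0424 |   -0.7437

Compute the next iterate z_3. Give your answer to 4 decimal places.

z_3 = 3.0424 − (-0.7437)·(3.0424 − 4.2000) / (-0.7437 − 7.6400)
   = 3.0424 − (0.860907)/(-8.383700) = 3.145088

3.1451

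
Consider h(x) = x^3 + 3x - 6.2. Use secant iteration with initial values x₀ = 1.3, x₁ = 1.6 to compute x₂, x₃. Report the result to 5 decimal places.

1.31104, 1.31247

h(1.3) = -0.1030000, h(1.6) = 2.6960000
x₂ = 1.6000000 − 2.6960000·(1.6000000 − 1.3000000) / (2.6960000 − (-0.1030000)) = 1.6000000 − (0.8088000)/(2.7990000) = 1.3110397
h(1.3110397) = -0.0134333
x₃ = 1.3110397 − (-0.0134333)·(1.3110397 − 1.6000000) / (-0.0134333 − 2.6960000) = 1.3110397 − (0.0038817)/(-2.7094333) = 1.3124723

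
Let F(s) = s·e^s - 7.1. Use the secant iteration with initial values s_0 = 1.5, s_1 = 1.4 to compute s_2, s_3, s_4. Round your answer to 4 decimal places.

F(1.5) = -0.377466, F(1.4) = -1.422720
s_2 = 1.400000 − (-1.422720)·(1.400000 − 1.500000) / (-1.422720 − (-0.377466)) = 1.400000 − (0.142272)/(-1.045254) = 1.536112
F(1.536112) = 0.037533
s_3 = 1.536112 − 0.037533·(1.536112 − 1.400000) / (0.037533 − (-1.422720)) = 1.536112 − (0.005109)/(1.460253) = 1.532614
F(1.532614) = -0.003593
s_4 = 1.532614 − (-0.003593)·(1.532614 − 1.536112) / (-0.003593 − 0.037533) = 1.532614 − (0.000013)/(-0.041126) = 1.532920

1.5361, 1.5326, 1.5329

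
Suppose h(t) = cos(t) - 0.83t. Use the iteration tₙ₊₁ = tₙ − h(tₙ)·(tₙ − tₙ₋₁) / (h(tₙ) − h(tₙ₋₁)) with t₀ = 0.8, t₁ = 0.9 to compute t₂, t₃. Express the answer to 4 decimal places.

0.8207, 0.8210

h(0.8) = 0.032707, h(0.9) = -0.125390
t₂ = 0.900000 − (-0.125390)·(0.900000 − 0.800000) / (-0.125390 − 0.032707) = 0.900000 − (-0.012539)/(-0.158097) = 0.820688
h(0.820688) = 0.000547
t₃ = 0.820688 − 0.000547·(0.820688 − 0.900000) / (0.000547 − (-0.125390)) = 0.820688 − (-0.000043)/(0.125937) = 0.821032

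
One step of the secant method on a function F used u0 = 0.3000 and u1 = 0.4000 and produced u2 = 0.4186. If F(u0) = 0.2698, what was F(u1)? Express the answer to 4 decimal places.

0.0423

The secant line through (0.3000, 0.2698) and (0.4000, F(u1)) crosses zero at u2 = 0.4186.
So (0.3000, 0.2698), (0.4000, F(u1)), (0.4186, 0) are collinear:
F(u1) = 0.2698 · (0.4000 − 0.4186) / (0.3000 − 0.4186) = 0.2698 · (-0.018600)/(-0.118600) = 0.042313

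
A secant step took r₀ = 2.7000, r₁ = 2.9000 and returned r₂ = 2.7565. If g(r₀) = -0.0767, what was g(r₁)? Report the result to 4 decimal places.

0.1948

The secant line through (2.7000, -0.0767) and (2.9000, g(r₁)) crosses zero at r₂ = 2.7565.
So (2.7000, -0.0767), (2.9000, g(r₁)), (2.7565, 0) are collinear:
g(r₁) = -0.0767 · (2.9000 − 2.7565) / (2.7000 − 2.7565) = -0.0767 · (0.143500)/(-0.056500) = 0.194804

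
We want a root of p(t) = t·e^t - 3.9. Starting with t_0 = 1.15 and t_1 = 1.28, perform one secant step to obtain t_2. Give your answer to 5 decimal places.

1.18586

p(1.15) = -0.2680782, p(1.28) = 0.7036988
t_2 = 1.2800000 − 0.7036988·(1.2800000 − 1.1500000) / (0.7036988 − (-0.2680782)) = 1.2800000 − (0.0914809)/(0.9717770) = 1.1858623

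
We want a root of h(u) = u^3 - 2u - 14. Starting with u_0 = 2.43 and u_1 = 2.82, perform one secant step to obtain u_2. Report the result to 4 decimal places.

2.6711

h(2.43) = -4.511093, h(2.82) = 2.785768
u_2 = 2.820000 − 2.785768·(2.820000 − 2.430000) / (2.785768 − (-4.511093)) = 2.820000 − (1.086450)/(7.296861) = 2.671107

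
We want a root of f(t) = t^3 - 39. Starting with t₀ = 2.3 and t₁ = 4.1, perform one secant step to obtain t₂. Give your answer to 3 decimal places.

f(2.3) = -26.83300, f(4.1) = 29.92100
t₂ = 4.10000 − 29.92100·(4.10000 − 2.30000) / (29.92100 − (-26.83300)) = 4.10000 − (53.85780)/(56.75400) = 3.15103

3.151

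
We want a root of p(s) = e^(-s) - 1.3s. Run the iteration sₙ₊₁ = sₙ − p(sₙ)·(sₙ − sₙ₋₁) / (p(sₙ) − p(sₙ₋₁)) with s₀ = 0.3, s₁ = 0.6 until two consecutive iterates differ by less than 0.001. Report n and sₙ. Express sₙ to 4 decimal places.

n = 4, sₙ = 0.4773

p(0.3) = 0.350818, p(0.6) = -0.231188
s₂ = 0.600000 − (-0.231188)·(0.300000)/(-0.582007) = 0.480832;  |Δ| = 0.119168
p(0.480832) = -0.006813
s₃ = 0.480832 − (-0.006813)·(-0.119168)/(0.224375) = 0.477214;  |Δ| = 0.003618
p(0.477214) = 0.000132
s₄ = 0.477214 − 0.000132·(-0.003618)/(0.006945) = 0.477283;  |Δ| = 0.000069
|s₄ − s₃| = 0.000069 < 0.001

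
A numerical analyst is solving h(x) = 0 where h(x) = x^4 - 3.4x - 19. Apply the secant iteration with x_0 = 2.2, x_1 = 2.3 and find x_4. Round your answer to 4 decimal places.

2.2738

h(2.2) = -3.054400, h(2.3) = 1.164100
x_2 = 2.300000 − 1.164100·(2.300000 − 2.200000) / (1.164100 − (-3.054400)) = 2.300000 − (0.116410)/(4.218500) = 2.272405
h(2.272405) = -0.061099
x_3 = 2.272405 − (-0.061099)·(2.272405 − 2.300000) / (-0.061099 − 1.164100) = 2.272405 − (0.001686)/(-1.225199) = 2.273781
h(2.273781) = -0.001127
x_4 = 2.273781 − (-0.001127)·(2.273781 − 2.272405) / (-0.001127 − (-0.061099)) = 2.273781 − (-0.000002)/(0.059971) = 2.273807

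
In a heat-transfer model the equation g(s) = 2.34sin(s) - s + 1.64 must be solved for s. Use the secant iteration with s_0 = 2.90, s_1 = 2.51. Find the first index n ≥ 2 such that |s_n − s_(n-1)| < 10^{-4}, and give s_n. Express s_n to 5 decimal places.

n = 5, s_n = 2.68070

g(2.90) = -0.7001566, g(2.51) = 0.5116083
s_2 = 2.5100000 − 0.5116083·(-0.3900000)/(1.2117649) = 2.6746584;  |Δ| = 0.1646584
g(2.6746584) = 0.0186946
s_3 = 2.6746584 − 0.0186946·(0.1646584)/(-0.4929137) = 2.6809033;  |Δ| = 0.0062450
g(2.6809033) = -0.0006197
s_4 = 2.6809033 − (-0.0006197)·(0.0062450)/(-0.0193143) = 2.6807030;  |Δ| = 0.0002004
g(2.6807030) = 0.0000006
s_5 = 2.6807030 − 0.0000006·(-0.0002004)/(0.0006203) = 2.6807032;  |Δ| = 0.0000002
|s_5 − s_4| = 0.0000002 < 10^{-4}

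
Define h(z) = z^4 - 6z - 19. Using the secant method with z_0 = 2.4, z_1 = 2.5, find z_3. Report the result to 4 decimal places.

h(2.4) = -0.222400, h(2.5) = 5.062500
z_2 = 2.500000 − 5.062500·(2.500000 − 2.400000) / (5.062500 − (-0.222400)) = 2.500000 − (0.506250)/(5.284900) = 2.404208
h(2.404208) = -0.014339
z_3 = 2.404208 − (-0.014339)·(2.404208 − 2.500000) / (-0.014339 − 5.062500) = 2.404208 − (0.001374)/(-5.076839) = 2.404479

2.4045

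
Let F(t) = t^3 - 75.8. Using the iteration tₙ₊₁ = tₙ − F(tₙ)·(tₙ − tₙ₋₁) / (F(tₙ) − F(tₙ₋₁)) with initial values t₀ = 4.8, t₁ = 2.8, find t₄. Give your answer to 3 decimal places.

4.227

F(4.8) = 34.79200, F(2.8) = -53.84800
t₂ = 2.80000 − (-53.84800)·(2.80000 − 4.80000) / (-53.84800 − 34.79200) = 2.80000 − (107.69600)/(-88.64000) = 4.01498
F(4.01498) = -11.07817
t₃ = 4.01498 − (-11.07817)·(4.01498 − 2.80000) / (-11.07817 − (-53.84800)) = 4.01498 − (-13.45978)/(42.76983) = 4.32968
F(4.32968) = 5.36499
t₄ = 4.32968 − 5.36499·(4.32968 − 4.01498) / (5.36499 − (-11.07817)) = 4.32968 − (1.68838)/(16.44316) = 4.22700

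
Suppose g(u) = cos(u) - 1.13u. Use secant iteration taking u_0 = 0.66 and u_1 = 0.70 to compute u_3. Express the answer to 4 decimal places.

0.6852

g(0.66) = 0.044192, g(0.70) = -0.026158
u_2 = 0.700000 − (-0.026158)·(0.700000 − 0.660000) / (-0.026158 − 0.044192) = 0.700000 − (-0.001046)/(-0.070350) = 0.685127
g(0.685127) = 0.000145
u_3 = 0.685127 − 0.000145·(0.685127 − 0.700000) / (0.000145 − (-0.026158)) = 0.685127 − (-0.000002)/(0.026303) = 0.685209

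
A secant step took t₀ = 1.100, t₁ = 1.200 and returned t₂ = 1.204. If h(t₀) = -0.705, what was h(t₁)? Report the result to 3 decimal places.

-0.027

The secant line through (1.100, -0.705) and (1.200, h(t₁)) crosses zero at t₂ = 1.204.
So (1.100, -0.705), (1.200, h(t₁)), (1.204, 0) are collinear:
h(t₁) = -0.705 · (1.200 − 1.204) / (1.100 − 1.204) = -0.705 · (-0.00400)/(-0.10400) = -0.02712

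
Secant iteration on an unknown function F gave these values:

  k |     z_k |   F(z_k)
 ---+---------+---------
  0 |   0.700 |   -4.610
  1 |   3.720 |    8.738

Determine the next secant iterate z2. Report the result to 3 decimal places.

z2 = 3.720 − 8.738·(3.720 − 0.700) / (8.738 − (-4.610))
   = 3.720 − (26.38876)/(13.34800) = 1.74302

1.743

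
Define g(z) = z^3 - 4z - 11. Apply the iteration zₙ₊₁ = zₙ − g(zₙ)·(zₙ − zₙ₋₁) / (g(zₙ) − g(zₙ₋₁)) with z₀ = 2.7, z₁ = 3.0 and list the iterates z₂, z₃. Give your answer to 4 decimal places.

g(2.7) = -2.117000, g(3.0) = 4.000000
z₂ = 3.000000 − 4.000000·(3.000000 − 2.700000) / (4.000000 − (-2.117000)) = 3.000000 − (1.200000)/(6.117000) = 2.803825
g(2.803825) = -0.173205
z₃ = 2.803825 − (-0.173205)·(2.803825 − 3.000000) / (-0.173205 − 4.000000) = 2.803825 − (0.033978)/(-4.173205) = 2.811967

2.8038, 2.8120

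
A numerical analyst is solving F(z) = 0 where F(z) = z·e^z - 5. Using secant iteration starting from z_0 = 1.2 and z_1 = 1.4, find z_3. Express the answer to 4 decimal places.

1.3264

F(1.2) = -1.015860, F(1.4) = 0.677280
z_2 = 1.400000 − 0.677280·(1.400000 − 1.200000) / (0.677280 − (-1.015860)) = 1.400000 − (0.135456)/(1.693140) = 1.319997
F(1.319997) = -0.058709
z_3 = 1.319997 − (-0.058709)·(1.319997 − 1.400000) / (-0.058709 − 0.677280) = 1.319997 − (0.004697)/(-0.735988) = 1.326379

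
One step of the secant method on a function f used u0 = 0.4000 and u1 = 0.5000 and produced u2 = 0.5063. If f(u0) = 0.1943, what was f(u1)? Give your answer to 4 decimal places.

0.0115

The secant line through (0.4000, 0.1943) and (0.5000, f(u1)) crosses zero at u2 = 0.5063.
So (0.4000, 0.1943), (0.5000, f(u1)), (0.5063, 0) are collinear:
f(u1) = 0.1943 · (0.5000 − 0.5063) / (0.4000 − 0.5063) = 0.1943 · (-0.006300)/(-0.106300) = 0.011515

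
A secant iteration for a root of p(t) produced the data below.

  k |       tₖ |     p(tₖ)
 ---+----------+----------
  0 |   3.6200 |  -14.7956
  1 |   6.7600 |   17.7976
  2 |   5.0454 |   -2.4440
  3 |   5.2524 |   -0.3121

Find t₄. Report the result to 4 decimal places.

5.2827

t₄ = 5.2524 − (-0.3121)·(5.2524 − 5.0454) / (-0.3121 − (-2.4440))
   = 5.2524 − (-0.064605)/(2.131900) = 5.282704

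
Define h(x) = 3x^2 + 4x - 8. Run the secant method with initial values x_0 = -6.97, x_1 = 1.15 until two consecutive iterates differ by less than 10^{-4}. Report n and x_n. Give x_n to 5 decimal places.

n = 5, x_n = 1.09717

h(-6.97) = 109.8627000, h(1.15) = 0.5675000
x_2 = 1.1500000 − 0.5675000·(8.1200000)/(-109.2952000) = 1.1921620;  |Δ| = 0.0421620
h(1.1921620) = 1.0323983
x_3 = 1.1921620 − 1.0323983·(0.0421620)/(0.4648983) = 1.0985330;  |Δ| = 0.0936289
h(1.0985330) = 0.0144564
x_4 = 1.0985330 − 0.0144564·(-0.0936289)/(-1.0179419) = 1.0972033;  |Δ| = 0.0013297
h(1.0972033) = 0.0003788
x_5 = 1.0972033 − 0.0003788·(-0.0013297)/(-0.0140776) = 1.0971676;  |Δ| = 0.0000358
|x_5 − x_4| = 0.0000358 < 10^{-4}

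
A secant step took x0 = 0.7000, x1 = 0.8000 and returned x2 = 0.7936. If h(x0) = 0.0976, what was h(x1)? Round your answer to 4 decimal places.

-0.0067

The secant line through (0.7000, 0.0976) and (0.8000, h(x1)) crosses zero at x2 = 0.7936.
So (0.7000, 0.0976), (0.8000, h(x1)), (0.7936, 0) are collinear:
h(x1) = 0.0976 · (0.8000 − 0.7936) / (0.7000 − 0.7936) = 0.0976 · (0.006400)/(-0.093600) = -0.006674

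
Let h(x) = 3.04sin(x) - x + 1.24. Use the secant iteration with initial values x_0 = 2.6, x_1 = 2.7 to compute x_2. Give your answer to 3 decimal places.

2.656

h(2.6) = 0.20712, h(2.7) = -0.16077
x_2 = 2.70000 − (-0.16077)·(2.70000 − 2.60000) / (-0.16077 − 0.20712) = 2.70000 − (-0.01608)/(-0.36789) = 2.65630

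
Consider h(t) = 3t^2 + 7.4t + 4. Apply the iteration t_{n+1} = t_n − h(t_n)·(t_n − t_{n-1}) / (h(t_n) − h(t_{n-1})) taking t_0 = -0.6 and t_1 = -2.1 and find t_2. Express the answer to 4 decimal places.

h(-0.6) = 0.640000, h(-2.1) = 1.690000
t_2 = -2.100000 − 1.690000·(-2.100000 − (-0.600000)) / (1.690000 − 0.640000) = -2.100000 − (-2.535000)/(1.050000) = 0.314286

0.3143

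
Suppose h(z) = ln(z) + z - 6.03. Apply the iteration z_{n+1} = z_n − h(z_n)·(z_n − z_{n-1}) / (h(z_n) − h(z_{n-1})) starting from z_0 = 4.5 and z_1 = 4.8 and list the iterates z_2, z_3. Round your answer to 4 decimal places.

4.5213, 4.5212

h(4.5) = -0.025923, h(4.8) = 0.338616
z_2 = 4.800000 − 0.338616·(4.800000 − 4.500000) / (0.338616 − (-0.025923)) = 4.800000 − (0.101585)/(0.364539) = 4.521333
h(4.521333) = 0.000140
z_3 = 4.521333 − 0.000140·(4.521333 − 4.800000) / (0.000140 − 0.338616) = 4.521333 − (-0.000039)/(-0.338476) = 4.521218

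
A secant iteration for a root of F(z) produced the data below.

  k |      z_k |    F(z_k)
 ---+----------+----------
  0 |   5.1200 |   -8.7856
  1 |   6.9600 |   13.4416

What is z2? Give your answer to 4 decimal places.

z2 = 6.9600 − 13.4416·(6.9600 − 5.1200) / (13.4416 − (-8.7856))
   = 6.9600 − (24.732544)/(22.227200) = 5.847285

5.8473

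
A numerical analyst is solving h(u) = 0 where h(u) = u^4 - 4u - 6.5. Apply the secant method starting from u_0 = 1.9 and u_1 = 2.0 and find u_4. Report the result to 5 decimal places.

1.94377

h(1.9) = -1.0679000, h(2.0) = 1.5000000
u_2 = 2.0000000 − 1.5000000·(2.0000000 − 1.9000000) / (1.5000000 − (-1.0679000)) = 2.0000000 − (0.1500000)/(2.5679000) = 1.9415865
h(1.9415865) = -0.0552693
u_3 = 1.9415865 − (-0.0552693)·(1.9415865 − 2.0000000) / (-0.0552693 − 1.5000000) = 1.9415865 − (0.0032285)/(-1.5552693) = 1.9436623
h(1.9436623) = -0.0027005
u_4 = 1.9436623 − (-0.0027005)·(1.9436623 − 1.9415865) / (-0.0027005 − (-0.0552693)) = 1.9436623 − (-0.0000056)/(0.0525688) = 1.9437690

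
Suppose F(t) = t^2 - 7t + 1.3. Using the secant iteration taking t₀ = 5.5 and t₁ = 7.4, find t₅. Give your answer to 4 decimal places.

6.8091

F(5.5) = -6.950000, F(7.4) = 4.260000
t₂ = 7.400000 − 4.260000·(7.400000 − 5.500000) / (4.260000 − (-6.950000)) = 7.400000 − (8.094000)/(11.210000) = 6.677966
F(6.677966) = -0.850531
t₃ = 6.677966 − (-0.850531)·(6.677966 − 7.400000) / (-0.850531 − 4.260000) = 6.677966 − (0.614113)/(-5.110531) = 6.798132
F(6.798132) = -0.072324
t₄ = 6.798132 − (-0.072324)·(6.798132 − 6.677966) / (-0.072324 − (-0.850531)) = 6.798132 − (-0.008691)/(0.778207) = 6.809300
F(6.809300) = 0.001467
t₅ = 6.809300 − 0.001467·(6.809300 − 6.798132) / (0.001467 − (-0.072324)) = 6.809300 − (0.000016)/(0.073791) = 6.809078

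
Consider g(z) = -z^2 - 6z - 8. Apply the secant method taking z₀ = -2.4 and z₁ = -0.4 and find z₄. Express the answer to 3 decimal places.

g(-2.4) = 0.64000, g(-0.4) = -5.76000
z₂ = -0.40000 − (-5.76000)·(-0.40000 − (-2.40000)) / (-5.76000 − 0.64000) = -0.40000 − (-11.52000)/(-6.40000) = -2.20000
g(-2.20000) = 0.36000
z₃ = -2.20000 − 0.36000·(-2.20000 − (-0.40000)) / (0.36000 − (-5.76000)) = -2.20000 − (-0.64800)/(6.12000) = -2.09412
g(-2.09412) = 0.17938
z₄ = -2.09412 − 0.17938·(-2.09412 − (-2.20000)) / (0.17938 − 0.36000) = -2.09412 − (0.01899)/(-0.18062) = -1.98897

-1.989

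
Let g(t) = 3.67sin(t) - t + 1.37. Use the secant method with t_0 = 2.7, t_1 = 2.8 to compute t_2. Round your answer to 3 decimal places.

g(2.7) = 0.23848, g(2.8) = -0.20059
t_2 = 2.80000 − (-0.20059)·(2.80000 − 2.70000) / (-0.20059 − 0.23848) = 2.80000 − (-0.02006)/(-0.43908) = 2.75431

2.754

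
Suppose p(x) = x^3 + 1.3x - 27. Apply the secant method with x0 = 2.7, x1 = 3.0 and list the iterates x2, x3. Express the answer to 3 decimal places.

p(2.7) = -3.80700, p(3.0) = 3.90000
x2 = 3.00000 − 3.90000·(3.00000 − 2.70000) / (3.90000 − (-3.80700)) = 3.00000 − (1.17000)/(7.70700) = 2.84819
p(2.84819) = -0.19231
x3 = 2.84819 − (-0.19231)·(2.84819 − 3.00000) / (-0.19231 − 3.90000) = 2.84819 − (0.02919)/(-4.09231) = 2.85532

2.848, 2.855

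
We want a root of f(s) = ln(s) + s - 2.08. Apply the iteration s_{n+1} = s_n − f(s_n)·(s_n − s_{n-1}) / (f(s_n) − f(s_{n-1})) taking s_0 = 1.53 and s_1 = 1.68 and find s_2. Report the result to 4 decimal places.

1.6068

f(1.53) = -0.124732, f(1.68) = 0.118794
s_2 = 1.680000 − 0.118794·(1.680000 − 1.530000) / (0.118794 − (-0.124732)) = 1.680000 − (0.017819)/(0.243526) = 1.606829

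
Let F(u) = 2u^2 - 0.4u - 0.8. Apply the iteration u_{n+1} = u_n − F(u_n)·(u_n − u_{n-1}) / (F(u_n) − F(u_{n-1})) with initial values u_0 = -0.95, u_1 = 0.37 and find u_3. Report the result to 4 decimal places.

F(-0.95) = 1.385000, F(0.37) = -0.674200
u_2 = 0.370000 − (-0.674200)·(0.370000 − (-0.950000)) / (-0.674200 − 1.385000) = 0.370000 − (-0.889944)/(-2.059200) = -0.062179
F(-0.062179) = -0.767396
u_3 = -0.062179 − (-0.767396)·(-0.062179 − 0.370000) / (-0.767396 − (-0.674200)) = -0.062179 − (0.331653)/(-0.093196) = 3.496492

3.4965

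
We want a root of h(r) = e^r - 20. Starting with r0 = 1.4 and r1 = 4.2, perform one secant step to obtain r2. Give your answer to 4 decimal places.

2.1128

h(1.4) = -15.944800, h(4.2) = 46.686331
r2 = 4.200000 − 46.686331·(4.200000 − 1.400000) / (46.686331 − (-15.944800)) = 4.200000 − (130.721727)/(62.631131) = 2.112831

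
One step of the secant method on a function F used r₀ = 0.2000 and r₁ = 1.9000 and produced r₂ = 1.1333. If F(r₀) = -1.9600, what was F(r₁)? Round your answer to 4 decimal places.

The secant line through (0.2000, -1.9600) and (1.9000, F(r₁)) crosses zero at r₂ = 1.1333.
So (0.2000, -1.9600), (1.9000, F(r₁)), (1.1333, 0) are collinear:
F(r₁) = -1.9600 · (1.9000 − 1.1333) / (0.2000 − 1.1333) = -1.9600 · (0.766700)/(-0.933300) = 1.610128

1.6101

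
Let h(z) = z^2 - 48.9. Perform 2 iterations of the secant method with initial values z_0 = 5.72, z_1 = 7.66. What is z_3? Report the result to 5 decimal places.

6.98995

h(5.72) = -16.1816000, h(7.66) = 9.7756000
z_2 = 7.6600000 − 9.7756000·(7.6600000 − 5.7200000) / (9.7756000 − (-16.1816000)) = 7.6600000 − (18.9646640)/(25.9572000) = 6.9293871
h(6.9293871) = -0.8835938
z_3 = 6.9293871 − (-0.8835938)·(6.9293871 − 7.6600000) / (-0.8835938 − 9.7756000) = 6.9293871 − (0.6455650)/(-10.6591938) = 6.9899513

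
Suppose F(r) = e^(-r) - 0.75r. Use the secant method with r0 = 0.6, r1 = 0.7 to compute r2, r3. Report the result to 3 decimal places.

F(0.6) = 0.09881, F(0.7) = -0.02841
r2 = 0.70000 − (-0.02841)·(0.70000 − 0.60000) / (-0.02841 − 0.09881) = 0.70000 − (-0.00284)/(-0.12723) = 0.67767
F(0.67767) = -0.00045
r3 = 0.67767 − (-0.00045)·(0.67767 − 0.70000) / (-0.00045 − (-0.02841)) = 0.67767 − (0.00001)/(0.02797) = 0.67731

0.678, 0.677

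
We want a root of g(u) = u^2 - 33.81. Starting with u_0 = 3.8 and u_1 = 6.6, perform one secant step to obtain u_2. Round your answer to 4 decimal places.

5.6625

g(3.8) = -19.370000, g(6.6) = 9.750000
u_2 = 6.600000 − 9.750000·(6.600000 − 3.800000) / (9.750000 − (-19.370000)) = 6.600000 − (27.300000)/(29.120000) = 5.662500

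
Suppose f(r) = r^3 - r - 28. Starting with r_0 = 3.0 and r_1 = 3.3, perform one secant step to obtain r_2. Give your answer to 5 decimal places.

3.13894

f(3.0) = -4.0000000, f(3.3) = 4.6370000
r_2 = 3.3000000 − 4.6370000·(3.3000000 − 3.0000000) / (4.6370000 − (-4.0000000)) = 3.3000000 − (1.3911000)/(8.6370000) = 3.1389371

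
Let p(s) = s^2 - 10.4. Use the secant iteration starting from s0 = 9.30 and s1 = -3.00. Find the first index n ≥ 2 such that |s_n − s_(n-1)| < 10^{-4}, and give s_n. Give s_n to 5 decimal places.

p(9.30) = 76.0900000, p(-3.00) = -1.4000000
s2 = -3.0000000 − (-1.4000000)·(-12.3000000)/(-77.4900000) = -2.7777778;  |Δ| = 0.2222222
p(-2.7777778) = -2.6839506
s3 = -2.7777778 − (-2.6839506)·(0.2222222)/(-1.2839506) = -3.2423077;  |Δ| = 0.4645299
p(-3.2423077) = 0.1125592
s4 = -3.2423077 − 0.1125592·(-0.4645299)/(2.7965098) = -3.2236104;  |Δ| = 0.0186973
p(-3.2236104) = -0.0083359
s5 = -3.2236104 − (-0.0083359)·(0.0186973)/(-0.1208950) = -3.2248996;  |Δ| = 0.0012892
p(-3.2248996) = -0.0000224
s6 = -3.2248996 − (-0.0000224)·(-0.0012892)/(0.0083134) = -3.2249031;  |Δ| = 0.0000035
|s6 − s5| = 0.0000035 < 10^{-4}

n = 6, s_n = -3.22490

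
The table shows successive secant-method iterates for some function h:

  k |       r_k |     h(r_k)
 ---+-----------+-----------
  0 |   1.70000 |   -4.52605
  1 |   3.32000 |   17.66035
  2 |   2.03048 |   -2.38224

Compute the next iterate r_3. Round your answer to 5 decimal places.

2.18375

r_3 = 2.03048 − (-2.38224)·(2.03048 − 3.32000) / (-2.38224 − 17.66035)
   = 2.03048 − (3.0719461)/(-20.0425900) = 2.1837509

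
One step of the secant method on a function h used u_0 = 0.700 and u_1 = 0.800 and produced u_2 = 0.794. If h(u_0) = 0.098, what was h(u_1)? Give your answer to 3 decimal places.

-0.006

The secant line through (0.700, 0.098) and (0.800, h(u_1)) crosses zero at u_2 = 0.794.
So (0.700, 0.098), (0.800, h(u_1)), (0.794, 0) are collinear:
h(u_1) = 0.098 · (0.800 − 0.794) / (0.700 − 0.794) = 0.098 · (0.00600)/(-0.09400) = -0.00626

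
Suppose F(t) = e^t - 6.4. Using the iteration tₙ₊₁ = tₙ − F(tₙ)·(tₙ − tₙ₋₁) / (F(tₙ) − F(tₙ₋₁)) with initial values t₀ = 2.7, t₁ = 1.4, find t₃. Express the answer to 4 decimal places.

1.9006

F(2.7) = 8.479732, F(1.4) = -2.344800
t₂ = 1.400000 − (-2.344800)·(1.400000 − 2.700000) / (-2.344800 − 8.479732) = 1.400000 − (3.048240)/(-10.824532) = 1.681605
F(1.681605) = -1.025827
t₃ = 1.681605 − (-1.025827)·(1.681605 − 1.400000) / (-1.025827 − (-2.344800)) = 1.681605 − (-0.288878)/(1.318974) = 1.900622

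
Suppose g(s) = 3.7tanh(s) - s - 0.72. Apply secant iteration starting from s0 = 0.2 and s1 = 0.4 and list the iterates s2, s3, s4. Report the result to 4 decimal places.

0.2798, 0.2758, 0.2760

g(0.2) = -0.189711, g(0.4) = 0.285811
s2 = 0.400000 − 0.285811·(0.400000 − 0.200000) / (0.285811 − (-0.189711)) = 0.400000 − (0.057162)/(0.475522) = 0.279791
g(0.279791) = 0.009241
s3 = 0.279791 − 0.009241·(0.279791 − 0.400000) / (0.009241 − 0.285811) = 0.279791 − (-0.001111)/(-0.276570) = 0.275774
g(0.275774) = -0.000513
s4 = 0.275774 − (-0.000513)·(0.275774 − 0.279791) / (-0.000513 − 0.009241) = 0.275774 − (0.000002)/(-0.009755) = 0.275985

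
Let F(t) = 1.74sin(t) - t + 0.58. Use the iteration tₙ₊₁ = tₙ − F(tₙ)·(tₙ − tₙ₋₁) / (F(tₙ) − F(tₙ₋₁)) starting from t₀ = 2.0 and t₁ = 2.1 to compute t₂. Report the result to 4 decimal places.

2.0900

F(2.0) = 0.162178, F(2.1) = -0.018016
t₂ = 2.100000 − (-0.018016)·(2.100000 − 2.000000) / (-0.018016 − 0.162178) = 2.100000 − (-0.001802)/(-0.180193) = 2.090002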